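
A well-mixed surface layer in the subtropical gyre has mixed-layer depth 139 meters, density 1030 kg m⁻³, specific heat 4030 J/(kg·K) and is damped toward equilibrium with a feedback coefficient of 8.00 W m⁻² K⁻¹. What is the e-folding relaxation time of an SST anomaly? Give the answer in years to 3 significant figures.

Areal heat capacity C = ρ c_p D = 1030 × 4030 × 139 = 5.77×10^8 J m⁻² K⁻¹.
Relaxation time τ = C / λ = 5.77×10^8 / 8.00 = 7.21×10^7 s.
In years: 7.21×10^7 s / (3.156×10^7 s/year) = 2.29 years.

2.29 years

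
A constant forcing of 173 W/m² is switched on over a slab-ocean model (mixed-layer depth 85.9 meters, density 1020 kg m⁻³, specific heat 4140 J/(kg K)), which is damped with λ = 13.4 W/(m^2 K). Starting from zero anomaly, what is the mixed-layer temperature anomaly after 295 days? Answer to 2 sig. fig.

7.9 K

Areal heat capacity C = ρ c_p D = 1020 × 4140 × 85.9 = 3.63×10^8 J/(m^2 K).
τ = C / λ = 3.63×10^8 / 13.4 = 2.71×10^7 s.
Equilibrium anomaly ΔT_eq = F / λ = 173 / 13.4 = 12.9 K.
t = 295 days = 2.55×10^7 s, so t/τ = 0.942.
ΔT(t) = ΔT_eq (1 − e^(−t/τ)) = 12.9 × (1 − e^−0.942) = 7.88 K.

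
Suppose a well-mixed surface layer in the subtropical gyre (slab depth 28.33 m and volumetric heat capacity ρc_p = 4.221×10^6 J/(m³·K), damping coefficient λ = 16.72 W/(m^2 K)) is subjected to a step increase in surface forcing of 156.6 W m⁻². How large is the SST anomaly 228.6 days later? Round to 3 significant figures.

Areal heat capacity C = ρc_p × D = 4.221×10^6 × 28.33 = 1.20×10^8 J/(m^2 K).
τ = C / λ = 1.20×10^8 / 16.72 = 7.15×10^6 s.
Equilibrium anomaly ΔT_eq = F / λ = 156.6 / 16.72 = 9.37 K.
t = 228.6 days = 1.98×10^7 s, so t/τ = 2.76.
ΔT(t) = ΔT_eq (1 − e^(−t/τ)) = 9.37 × (1 − e^−2.76) = 8.77 K.

8.77 K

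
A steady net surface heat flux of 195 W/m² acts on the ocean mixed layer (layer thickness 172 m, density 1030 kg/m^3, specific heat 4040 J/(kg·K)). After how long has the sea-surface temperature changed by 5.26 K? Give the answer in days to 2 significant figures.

220 days

Areal heat capacity C = ρ c_p D = 1030 × 4040 × 172 = 7.16×10^8 J/(m^2 K).
Time required: Δt = C ΔT / F = 7.16×10^8 × 5.26 / 195 = 1.93×10^7 s.
In days: 1.93×10^7 s / (86400 s/day) = 223 days.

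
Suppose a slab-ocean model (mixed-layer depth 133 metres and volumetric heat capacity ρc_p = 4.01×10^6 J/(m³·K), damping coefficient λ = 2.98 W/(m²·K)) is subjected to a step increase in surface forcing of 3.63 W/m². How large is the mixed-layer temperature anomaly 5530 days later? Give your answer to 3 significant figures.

1.13 K

Areal heat capacity C = ρc_p × D = 4.01×10^6 × 133 = 5.33×10^8 J m⁻² K⁻¹.
τ = C / λ = 5.33×10^8 / 2.98 = 1.79×10^8 s.
Equilibrium anomaly ΔT_eq = F / λ = 3.63 / 2.98 = 1.22 K.
t = 5530 days = 4.78×10^8 s, so t/τ = 2.67.
ΔT(t) = ΔT_eq (1 − e^(−t/τ)) = 1.22 × (1 − e^−2.67) = 1.13 K.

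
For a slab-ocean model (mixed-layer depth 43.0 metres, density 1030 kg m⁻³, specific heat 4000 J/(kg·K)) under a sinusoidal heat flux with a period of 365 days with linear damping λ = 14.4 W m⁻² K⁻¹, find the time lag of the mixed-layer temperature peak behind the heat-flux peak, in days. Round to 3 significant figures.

68.7 days

Areal heat capacity C = ρ c_p D = 1030 × 4000 × 43.0 = 1.77×10^8 J/(m²·K).
ω = 2π / 3.15×10^7 s = 1.99×10^-7 s⁻¹.
Phase lag φ = arctan(Cω/λ) = arctan(35.3/14.4) = 1.18 rad.
Time lag = φ / ω = 1.18 / 1.99×10^-7 = 5.94×10^6 s = 68.7 days.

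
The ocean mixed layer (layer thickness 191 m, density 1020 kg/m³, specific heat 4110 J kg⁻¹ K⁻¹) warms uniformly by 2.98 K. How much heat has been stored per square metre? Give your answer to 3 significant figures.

2.39×10^9

Areal heat capacity C = ρ c_p D = 1020 × 4110 × 191 = 8.01×10^8 J m⁻² K⁻¹.
ΔQ = C ΔT = 8.01×10^8 × 2.98 = 2.39×10^9 J/m².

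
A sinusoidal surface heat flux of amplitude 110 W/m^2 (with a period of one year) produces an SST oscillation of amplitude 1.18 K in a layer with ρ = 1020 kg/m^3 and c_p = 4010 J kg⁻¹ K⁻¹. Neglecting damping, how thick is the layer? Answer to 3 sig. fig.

ω = 2π / 3.15×10^7 s = 1.99×10^-7 s⁻¹.
Required C = F₀ / (A ω) = 110 / (1.18 × 1.99×10^-7) = 4.68×10^8 J/(m²·K).
D = C / (ρ c_p) = 4.68×10^8 / (1020 × 4010) = 114 m.

114 m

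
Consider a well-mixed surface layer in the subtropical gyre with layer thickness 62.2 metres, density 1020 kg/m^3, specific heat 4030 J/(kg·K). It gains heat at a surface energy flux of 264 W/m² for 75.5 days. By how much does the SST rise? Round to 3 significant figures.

Areal heat capacity C = ρ c_p D = 1020 × 4030 × 62.2 = 2.56×10^8 J/(m²·K).
Net heat input Q = F Δt = 264 × (75.5 days × 86400 s/day) = 1.72×10^9 J/m².
ΔT = Q / C = 1.72×10^9 / 2.56×10^8 = 6.74 K.

6.74 K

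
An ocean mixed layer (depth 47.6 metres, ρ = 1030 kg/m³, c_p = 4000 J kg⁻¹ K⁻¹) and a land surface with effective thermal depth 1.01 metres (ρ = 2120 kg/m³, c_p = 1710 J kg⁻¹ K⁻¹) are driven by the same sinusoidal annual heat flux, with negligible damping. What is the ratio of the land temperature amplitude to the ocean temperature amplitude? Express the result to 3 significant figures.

C_ocean = 1030 × 4000 × 47.6 = 1.96×10^8 J/(m²·K).
C_land = 2120 × 1710 × 1.01 = 3.66×10^6 J/(m²·K).
Undamped amplitude ∝ 1/C, so A_land/A_ocean = C_ocean/C_land = 53.6.

53.6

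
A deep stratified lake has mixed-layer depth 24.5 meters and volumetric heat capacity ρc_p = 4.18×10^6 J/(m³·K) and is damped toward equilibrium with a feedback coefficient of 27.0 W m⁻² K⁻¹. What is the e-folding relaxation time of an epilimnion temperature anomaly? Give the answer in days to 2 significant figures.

Areal heat capacity C = ρc_p × D = 4.18×10^6 × 24.5 = 1.02×10^8 J m⁻² K⁻¹.
Relaxation time τ = C / λ = 1.02×10^8 / 27.0 = 3.79×10^6 s.
In days: 3.79×10^6 s / (86400 s/day) = 43.9 days.

44 days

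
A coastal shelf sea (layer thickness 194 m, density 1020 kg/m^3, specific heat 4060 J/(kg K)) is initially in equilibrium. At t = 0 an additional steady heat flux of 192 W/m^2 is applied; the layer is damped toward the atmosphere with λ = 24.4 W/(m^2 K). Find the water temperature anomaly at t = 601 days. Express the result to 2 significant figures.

6.2 K

Areal heat capacity C = ρ c_p D = 1020 × 4060 × 194 = 8.03×10^8 J m⁻² K⁻¹.
τ = C / λ = 8.03×10^8 / 24.4 = 3.29×10^7 s.
Equilibrium anomaly ΔT_eq = F / λ = 192 / 24.4 = 7.87 K.
t = 601 days = 5.19×10^7 s, so t/τ = 1.58.
ΔT(t) = ΔT_eq (1 − e^(−t/τ)) = 7.87 × (1 − e^−1.58) = 6.24 K.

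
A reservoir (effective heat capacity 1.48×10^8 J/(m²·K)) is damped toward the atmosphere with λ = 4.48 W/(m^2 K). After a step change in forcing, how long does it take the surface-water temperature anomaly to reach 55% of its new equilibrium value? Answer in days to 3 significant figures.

305 days

Areal heat capacity C = 1.48×10^8 J/(m²·K) (given).
τ = C / λ = 1.48×10^8 / 4.48 = 3.30×10^7 s.
Fraction reached: 1 − e^(−t/τ) = 0.55 ⇒ t = −τ ln(1 − 0.55) = τ × 0.799.
t = 2.64×10^7 s = 305 days.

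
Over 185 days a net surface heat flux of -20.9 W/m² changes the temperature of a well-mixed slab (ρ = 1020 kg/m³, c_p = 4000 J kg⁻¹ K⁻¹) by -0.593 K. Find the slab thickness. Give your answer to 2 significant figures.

140 m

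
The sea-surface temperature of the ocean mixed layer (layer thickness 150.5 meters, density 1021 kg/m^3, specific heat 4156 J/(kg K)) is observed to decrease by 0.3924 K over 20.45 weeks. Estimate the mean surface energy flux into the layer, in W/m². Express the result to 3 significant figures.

Areal heat capacity C = ρ c_p D = 1021 × 4156 × 150.5 = 6.39×10^8 J/(m^2 K).
Required heat per unit area: Q = C ΔT = 6.39×10^8 × -0.3924 = -2.51×10^8 J/m².
Flux F = Q / Δt = -2.51×10^8 / 1.24×10^7 s = -20.3 W/m².

-20.3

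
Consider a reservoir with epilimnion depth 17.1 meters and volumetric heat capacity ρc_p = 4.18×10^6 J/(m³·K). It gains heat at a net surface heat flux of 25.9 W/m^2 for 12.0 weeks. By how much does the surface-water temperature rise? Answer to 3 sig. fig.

Areal heat capacity C = ρc_p × D = 4.18×10^6 × 17.1 = 7.15×10^7 J m⁻² K⁻¹.
Net heat input Q = F Δt = 25.9 × (12.0 weeks × 6.048×10^5 s/week) = 1.88×10^8 J/m².
ΔT = Q / C = 1.88×10^8 / 7.15×10^7 = 2.63 K.

2.63 K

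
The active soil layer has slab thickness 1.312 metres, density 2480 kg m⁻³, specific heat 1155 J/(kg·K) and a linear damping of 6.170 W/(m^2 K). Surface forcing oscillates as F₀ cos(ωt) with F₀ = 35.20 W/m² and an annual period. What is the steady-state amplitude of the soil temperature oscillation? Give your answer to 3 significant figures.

Areal heat capacity C = ρ c_p D = 2480 × 1155 × 1.312 = 3.76×10^6 J/(m²·K).
Angular frequency ω = 2π / T = 2π / 3.15×10^7 s = 1.99×10^-7 s⁻¹.
√((Cω)² + λ²) = √((0.749)² + 6.170²) = 6.22 W/(m²·K).
Amplitude A = F₀ / √((Cω)²+λ²) = 35.20 / 6.22 = 5.66 K.

5.66 K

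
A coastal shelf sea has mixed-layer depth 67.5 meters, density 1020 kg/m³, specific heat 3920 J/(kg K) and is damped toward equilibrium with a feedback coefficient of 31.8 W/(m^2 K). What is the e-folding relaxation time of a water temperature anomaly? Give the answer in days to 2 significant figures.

Areal heat capacity C = ρ c_p D = 1020 × 3920 × 67.5 = 2.70×10^8 J/(m^2 K).
Relaxation time τ = C / λ = 2.70×10^8 / 31.8 = 8.49×10^6 s.
In days: 8.49×10^6 s / (86400 s/day) = 98.2 days.

98 days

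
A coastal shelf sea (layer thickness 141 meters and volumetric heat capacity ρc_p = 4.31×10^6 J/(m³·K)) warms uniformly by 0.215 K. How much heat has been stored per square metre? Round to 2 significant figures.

Areal heat capacity C = ρc_p × D = 4.31×10^6 × 141 = 6.08×10^8 J/(m^2 K).
ΔQ = C ΔT = 6.08×10^8 × 0.215 = 1.31×10^8 J/m².

1.3×10^8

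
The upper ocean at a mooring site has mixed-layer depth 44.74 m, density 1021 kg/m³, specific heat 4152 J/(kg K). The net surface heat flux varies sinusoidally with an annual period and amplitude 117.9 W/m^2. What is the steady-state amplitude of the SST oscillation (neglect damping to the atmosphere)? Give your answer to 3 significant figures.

3.12 K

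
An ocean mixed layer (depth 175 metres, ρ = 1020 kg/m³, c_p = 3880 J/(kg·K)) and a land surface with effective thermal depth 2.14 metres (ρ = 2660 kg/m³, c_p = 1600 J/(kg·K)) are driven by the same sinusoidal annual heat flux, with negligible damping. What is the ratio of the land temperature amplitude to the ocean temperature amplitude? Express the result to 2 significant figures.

C_ocean = 1020 × 3880 × 175 = 6.93×10^8 J/(m²·K).
C_land = 2660 × 1600 × 2.14 = 9.11×10^6 J/(m²·K).
Undamped amplitude ∝ 1/C, so A_land/A_ocean = C_ocean/C_land = 76.0.

76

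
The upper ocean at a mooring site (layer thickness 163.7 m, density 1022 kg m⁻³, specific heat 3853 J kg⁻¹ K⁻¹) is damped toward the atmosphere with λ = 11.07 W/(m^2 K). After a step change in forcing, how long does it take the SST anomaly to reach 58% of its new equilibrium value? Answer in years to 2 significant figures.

1.6 years

Areal heat capacity C = ρ c_p D = 1022 × 3853 × 163.7 = 6.45×10^8 J m⁻² K⁻¹.
τ = C / λ = 6.45×10^8 / 11.07 = 5.82×10^7 s.
Fraction reached: 1 − e^(−t/τ) = 0.58 ⇒ t = −τ ln(1 − 0.58) = τ × 0.868.
t = 5.05×10^7 s = 1.60 years.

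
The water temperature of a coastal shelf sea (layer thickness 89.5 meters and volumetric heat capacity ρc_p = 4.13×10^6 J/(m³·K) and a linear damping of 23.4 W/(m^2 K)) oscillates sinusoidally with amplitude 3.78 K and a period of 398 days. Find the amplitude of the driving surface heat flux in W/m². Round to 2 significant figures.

Areal heat capacity C = ρc_p × D = 4.13×10^6 × 89.5 = 3.70×10^8 J/(m^2 K).
ω = 2π / 3.44×10^7 s = 1.83×10^-7 s⁻¹.
√((Cω)² + λ²) = √((67.5)² + 23.4²) = 71.5 W/(m²·K).
F₀ = A × √((Cω)²+λ²) = 3.78 × 71.5 = 270 W/m².

270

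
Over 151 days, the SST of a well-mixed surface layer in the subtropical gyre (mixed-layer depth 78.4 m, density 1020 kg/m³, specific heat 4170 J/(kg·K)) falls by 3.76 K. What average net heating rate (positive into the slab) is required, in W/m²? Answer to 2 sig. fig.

Areal heat capacity C = ρ c_p D = 1020 × 4170 × 78.4 = 3.33×10^8 J/(m^2 K).
Required heat per unit area: Q = C ΔT = 3.33×10^8 × -3.76 = -1.25×10^9 J/m².
Flux F = Q / Δt = -1.25×10^9 / 1.30×10^7 s = -96.1 W/m².

-96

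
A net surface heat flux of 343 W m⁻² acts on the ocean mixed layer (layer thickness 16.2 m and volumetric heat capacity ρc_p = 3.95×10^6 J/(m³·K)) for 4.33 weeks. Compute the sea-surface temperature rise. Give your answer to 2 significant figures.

Areal heat capacity C = ρc_p × D = 3.95×10^6 × 16.2 = 6.40×10^7 J m⁻² K⁻¹.
Net heat input Q = F Δt = 343 × (4.33 weeks × 6.048×10^5 s/week) = 8.98×10^8 J/m².
ΔT = Q / C = 8.98×10^8 / 6.40×10^7 = 14.0 K.

14 K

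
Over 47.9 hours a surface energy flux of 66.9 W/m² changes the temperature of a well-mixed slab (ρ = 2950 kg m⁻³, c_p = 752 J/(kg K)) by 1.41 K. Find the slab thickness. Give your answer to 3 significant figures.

Heat input Q = F Δt = 66.9 × 1.72×10^5 s = 1.15×10^7 J/m².
Required areal heat capacity C = Q / ΔT = 8.18×10^6 J/(m²·K).
Depth D = C / (ρ c_p) = 8.18×10^6 / (2950 × 752) = 3.69 m.

3.69 m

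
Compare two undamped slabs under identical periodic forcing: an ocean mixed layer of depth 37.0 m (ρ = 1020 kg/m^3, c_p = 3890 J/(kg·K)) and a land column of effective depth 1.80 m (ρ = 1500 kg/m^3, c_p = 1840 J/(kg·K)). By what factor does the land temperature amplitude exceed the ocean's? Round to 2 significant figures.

30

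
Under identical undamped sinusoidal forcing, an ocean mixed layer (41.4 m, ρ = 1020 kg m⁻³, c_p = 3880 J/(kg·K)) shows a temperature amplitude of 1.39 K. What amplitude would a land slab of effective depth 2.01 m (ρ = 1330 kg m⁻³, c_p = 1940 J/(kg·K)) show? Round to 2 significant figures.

C_ocean = 1.64×10^8 J/(m²·K); C_land = 5.19×10^6 J/(m²·K).
A ∝ 1/C ⇒ A_land = A_ocean × C_ocean/C_land = 1.39 × 31.6 = 43.9 K.

44 K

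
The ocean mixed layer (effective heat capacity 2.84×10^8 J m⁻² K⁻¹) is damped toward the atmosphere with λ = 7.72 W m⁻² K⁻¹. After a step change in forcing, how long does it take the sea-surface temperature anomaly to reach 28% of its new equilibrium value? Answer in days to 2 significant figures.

140 days

Areal heat capacity C = 2.84×10^8 J m⁻² K⁻¹ (given).
τ = C / λ = 2.84×10^8 / 7.72 = 3.68×10^7 s.
Fraction reached: 1 − e^(−t/τ) = 0.28 ⇒ t = −τ ln(1 − 0.28) = τ × 0.329.
t = 1.21×10^7 s = 140 days.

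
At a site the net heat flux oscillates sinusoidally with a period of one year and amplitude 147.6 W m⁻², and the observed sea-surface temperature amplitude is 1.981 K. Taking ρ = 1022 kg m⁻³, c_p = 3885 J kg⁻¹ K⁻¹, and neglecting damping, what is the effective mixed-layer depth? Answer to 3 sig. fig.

94.2 m

ω = 2π / 3.15×10^7 s = 1.99×10^-7 s⁻¹.
Required C = F₀ / (A ω) = 147.6 / (1.981 × 1.99×10^-7) = 3.74×10^8 J/(m²·K).
D = C / (ρ c_p) = 3.74×10^8 / (1022 × 3885) = 94.2 m.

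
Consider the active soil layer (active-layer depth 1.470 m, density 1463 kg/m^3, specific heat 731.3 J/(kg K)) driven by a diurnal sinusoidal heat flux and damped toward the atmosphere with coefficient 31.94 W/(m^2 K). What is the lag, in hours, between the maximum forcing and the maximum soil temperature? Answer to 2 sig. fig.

Areal heat capacity C = ρ c_p D = 1463 × 731.3 × 1.470 = 1.57×10^6 J/(m²·K).
ω = 2π / 86400 s = 7.27×10^-5 s⁻¹.
Phase lag φ = arctan(Cω/λ) = arctan(114/31.94) = 1.30 rad.
Time lag = φ / ω = 1.30 / 7.27×10^-5 = 17900 s = 4.96 hours.

5.0 hours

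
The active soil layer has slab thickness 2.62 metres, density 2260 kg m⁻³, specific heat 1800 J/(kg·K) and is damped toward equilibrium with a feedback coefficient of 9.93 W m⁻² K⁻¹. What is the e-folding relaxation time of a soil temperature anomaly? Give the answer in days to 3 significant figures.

12.4 days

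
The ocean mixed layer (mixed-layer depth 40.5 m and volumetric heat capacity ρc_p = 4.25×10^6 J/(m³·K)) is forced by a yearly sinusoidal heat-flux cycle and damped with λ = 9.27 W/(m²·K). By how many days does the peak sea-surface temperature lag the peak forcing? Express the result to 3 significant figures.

75.9 days

Areal heat capacity C = ρc_p × D = 4.25×10^6 × 40.5 = 1.72×10^8 J m⁻² K⁻¹.
ω = 2π / 3.15×10^7 s = 1.99×10^-7 s⁻¹.
Phase lag φ = arctan(Cω/λ) = arctan(34.3/9.27) = 1.31 rad.
Time lag = φ / ω = 1.31 / 1.99×10^-7 = 6.56×10^6 s = 75.9 days.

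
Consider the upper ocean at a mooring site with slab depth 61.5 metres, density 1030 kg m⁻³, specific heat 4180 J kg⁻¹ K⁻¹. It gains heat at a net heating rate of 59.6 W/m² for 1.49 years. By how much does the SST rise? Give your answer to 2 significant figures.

Areal heat capacity C = ρ c_p D = 1030 × 4180 × 61.5 = 2.65×10^8 J/(m²·K).
Net heat input Q = F Δt = 59.6 × (1.49 years × 3.156×10^7 s/year) = 2.80×10^9 J/m².
ΔT = Q / C = 2.80×10^9 / 2.65×10^8 = 10.6 K.

11 K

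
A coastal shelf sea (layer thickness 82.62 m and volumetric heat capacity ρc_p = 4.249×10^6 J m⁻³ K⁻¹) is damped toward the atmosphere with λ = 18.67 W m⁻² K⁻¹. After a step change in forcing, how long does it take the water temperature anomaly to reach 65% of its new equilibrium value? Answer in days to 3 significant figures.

Areal heat capacity C = ρc_p × D = 4.249×10^6 × 82.62 = 3.51×10^8 J/(m²·K).
τ = C / λ = 3.51×10^8 / 18.67 = 1.88×10^7 s.
Fraction reached: 1 − e^(−t/τ) = 0.65 ⇒ t = −τ ln(1 − 0.65) = τ × 1.05.
t = 1.97×10^7 s = 228 days.

228 days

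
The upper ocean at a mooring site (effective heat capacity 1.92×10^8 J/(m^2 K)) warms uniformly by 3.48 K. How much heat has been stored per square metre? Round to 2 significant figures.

6.7×10^8

Areal heat capacity C = 1.92×10^8 J/(m^2 K) (given).
ΔQ = C ΔT = 1.92×10^8 × 3.48 = 6.68×10^8 J/m².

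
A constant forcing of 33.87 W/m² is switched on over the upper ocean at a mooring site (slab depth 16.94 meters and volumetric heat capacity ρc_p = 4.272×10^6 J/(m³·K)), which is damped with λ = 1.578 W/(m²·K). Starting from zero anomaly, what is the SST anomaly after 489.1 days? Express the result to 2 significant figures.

13 K

Areal heat capacity C = ρc_p × D = 4.272×10^6 × 16.94 = 7.24×10^7 J/(m²·K).
τ = C / λ = 7.24×10^7 / 1.578 = 4.59×10^7 s.
Equilibrium anomaly ΔT_eq = F / λ = 33.87 / 1.578 = 21.5 K.
t = 489.1 days = 4.23×10^7 s, so t/τ = 0.921.
ΔT(t) = ΔT_eq (1 − e^(−t/τ)) = 21.5 × (1 − e^−0.921) = 12.9 K.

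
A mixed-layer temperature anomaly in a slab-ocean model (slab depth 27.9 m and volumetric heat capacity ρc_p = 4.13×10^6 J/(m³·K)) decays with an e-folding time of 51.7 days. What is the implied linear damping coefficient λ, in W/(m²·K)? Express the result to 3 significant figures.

25.8

Areal heat capacity C = ρc_p × D = 4.13×10^6 × 27.9 = 1.15×10^8 J/(m²·K).
τ = 51.7 days = 4.47×10^6 s.
λ = C / τ = 1.15×10^8 / 4.47×10^6 = 25.8 W/(m²·K).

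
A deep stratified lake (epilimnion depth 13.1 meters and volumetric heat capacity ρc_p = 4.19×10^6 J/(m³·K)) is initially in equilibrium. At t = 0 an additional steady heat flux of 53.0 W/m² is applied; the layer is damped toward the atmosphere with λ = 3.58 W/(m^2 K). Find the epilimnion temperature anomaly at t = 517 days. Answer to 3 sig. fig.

14.0 K

Areal heat capacity C = ρc_p × D = 4.19×10^6 × 13.1 = 5.49×10^7 J/(m^2 K).
τ = C / λ = 5.49×10^7 / 3.58 = 1.53×10^7 s.
Equilibrium anomaly ΔT_eq = F / λ = 53.0 / 3.58 = 14.8 K.
t = 517 days = 4.47×10^7 s, so t/τ = 2.91.
ΔT(t) = ΔT_eq (1 − e^(−t/τ)) = 14.8 × (1 − e^−2.91) = 14.0 K.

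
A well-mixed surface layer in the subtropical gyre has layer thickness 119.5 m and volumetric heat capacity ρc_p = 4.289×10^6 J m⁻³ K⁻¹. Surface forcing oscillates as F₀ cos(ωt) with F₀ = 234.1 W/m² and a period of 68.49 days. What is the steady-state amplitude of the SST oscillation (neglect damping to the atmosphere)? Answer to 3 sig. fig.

0.430 K

Areal heat capacity C = ρc_p × D = 4.289×10^6 × 119.5 = 5.13×10^8 J/(m²·K).
Angular frequency ω = 2π / T = 2π / 5.92×10^6 s = 1.06×10^-6 s⁻¹.
Cω = 5.13×10^8 × 1.06×10^-6 = 544 W/(m²·K).
Amplitude A = F₀ / (Cω) = 234.1 / 544 = 0.430 K.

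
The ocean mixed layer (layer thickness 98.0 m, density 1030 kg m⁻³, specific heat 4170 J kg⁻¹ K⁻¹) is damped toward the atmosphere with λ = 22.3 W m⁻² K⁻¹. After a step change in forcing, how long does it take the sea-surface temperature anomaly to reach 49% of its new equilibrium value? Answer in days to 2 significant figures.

150 days

Areal heat capacity C = ρ c_p D = 1030 × 4170 × 98.0 = 4.21×10^8 J/(m^2 K).
τ = C / λ = 4.21×10^8 / 22.3 = 1.89×10^7 s.
Fraction reached: 1 − e^(−t/τ) = 0.49 ⇒ t = −τ ln(1 − 0.49) = τ × 0.673.
t = 1.27×10^7 s = 147 days.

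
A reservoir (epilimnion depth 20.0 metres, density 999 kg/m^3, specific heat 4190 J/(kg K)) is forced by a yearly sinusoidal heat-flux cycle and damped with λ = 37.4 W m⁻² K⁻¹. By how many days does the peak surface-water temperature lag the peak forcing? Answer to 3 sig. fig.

24.4 days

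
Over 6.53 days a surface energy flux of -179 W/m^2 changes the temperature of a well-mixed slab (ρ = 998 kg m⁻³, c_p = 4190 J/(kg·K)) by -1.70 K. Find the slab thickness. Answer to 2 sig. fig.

Heat input Q = F Δt = -179 × 5.64×10^5 s = -1.01×10^8 J/m².
Required areal heat capacity C = Q / ΔT = 5.94×10^7 J/(m²·K).
Depth D = C / (ρ c_p) = 5.94×10^7 / (998 × 4190) = 14.2 m.

14 m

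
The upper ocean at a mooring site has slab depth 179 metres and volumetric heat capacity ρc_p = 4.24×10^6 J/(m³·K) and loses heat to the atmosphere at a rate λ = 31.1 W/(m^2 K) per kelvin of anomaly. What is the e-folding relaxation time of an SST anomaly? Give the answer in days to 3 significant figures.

Areal heat capacity C = ρc_p × D = 4.24×10^6 × 179 = 7.59×10^8 J m⁻² K⁻¹.
Relaxation time τ = C / λ = 7.59×10^8 / 31.1 = 2.44×10^7 s.
In days: 2.44×10^7 s / (86400 s/day) = 282 days.

282 days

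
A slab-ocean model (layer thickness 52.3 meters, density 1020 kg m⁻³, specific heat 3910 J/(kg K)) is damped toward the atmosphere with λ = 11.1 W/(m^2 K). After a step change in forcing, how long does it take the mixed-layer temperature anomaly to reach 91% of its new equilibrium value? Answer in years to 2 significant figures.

1.4 years

Areal heat capacity C = ρ c_p D = 1020 × 3910 × 52.3 = 2.09×10^8 J/(m^2 K).
τ = C / λ = 2.09×10^8 / 11.1 = 1.88×10^7 s.
Fraction reached: 1 − e^(−t/τ) = 0.91 ⇒ t = −τ ln(1 − 0.91) = τ × 2.41.
t = 4.52×10^7 s = 1.43 years.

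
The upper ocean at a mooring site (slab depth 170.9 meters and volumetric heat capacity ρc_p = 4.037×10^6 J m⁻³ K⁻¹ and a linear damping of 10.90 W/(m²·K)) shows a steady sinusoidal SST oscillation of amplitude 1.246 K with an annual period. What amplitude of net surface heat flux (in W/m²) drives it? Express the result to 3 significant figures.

172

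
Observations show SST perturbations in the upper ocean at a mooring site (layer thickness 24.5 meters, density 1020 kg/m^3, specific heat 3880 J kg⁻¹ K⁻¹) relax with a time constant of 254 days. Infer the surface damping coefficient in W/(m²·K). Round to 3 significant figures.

Areal heat capacity C = ρ c_p D = 1020 × 3880 × 24.5 = 9.70×10^7 J/(m²·K).
τ = 254 days = 2.19×10^7 s.
λ = C / τ = 9.70×10^7 / 2.19×10^7 = 4.42 W/(m²·K).

4.42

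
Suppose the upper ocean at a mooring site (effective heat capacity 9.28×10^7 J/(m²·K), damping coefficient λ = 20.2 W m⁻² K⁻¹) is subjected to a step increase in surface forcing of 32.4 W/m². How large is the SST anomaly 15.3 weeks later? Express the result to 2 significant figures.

1.4 K

Areal heat capacity C = 9.28×10^7 J/(m²·K) (given).
τ = C / λ = 9.28×10^7 / 20.2 = 4.59×10^6 s.
Equilibrium anomaly ΔT_eq = F / λ = 32.4 / 20.2 = 1.60 K.
t = 15.3 weeks = 9.25×10^6 s, so t/τ = 2.01.
ΔT(t) = ΔT_eq (1 − e^(−t/τ)) = 1.60 × (1 − e^−2.01) = 1.39 K.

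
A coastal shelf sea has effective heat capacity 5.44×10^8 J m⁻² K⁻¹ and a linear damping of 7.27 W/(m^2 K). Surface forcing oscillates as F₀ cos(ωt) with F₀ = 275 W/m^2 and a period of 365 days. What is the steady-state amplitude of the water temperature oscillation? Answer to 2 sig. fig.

Areal heat capacity C = 5.44×10^8 J m⁻² K⁻¹ (given).
Angular frequency ω = 2π / T = 2π / 3.15×10^7 s = 1.99×10^-7 s⁻¹.
√((Cω)² + λ²) = √((108)² + 7.27²) = 109 W/(m²·K).
Amplitude A = F₀ / √((Cω)²+λ²) = 275 / 109 = 2.53 K.

2.5 K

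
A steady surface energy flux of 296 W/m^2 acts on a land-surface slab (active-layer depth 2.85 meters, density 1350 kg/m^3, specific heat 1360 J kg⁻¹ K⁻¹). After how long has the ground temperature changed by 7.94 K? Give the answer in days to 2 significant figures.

Areal heat capacity C = ρ c_p D = 1350 × 1360 × 2.85 = 5.23×10^6 J/(m^2 K).
Time required: Δt = C ΔT / F = 5.23×10^6 × 7.94 / 296 = 1.40×10^5 s.
In days: 1.40×10^5 s / (86400 s/day) = 1.62 days.

1.6 days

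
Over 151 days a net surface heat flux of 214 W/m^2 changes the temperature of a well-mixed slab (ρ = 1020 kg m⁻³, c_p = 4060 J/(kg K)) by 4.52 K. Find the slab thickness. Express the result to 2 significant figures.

150 m

Heat input Q = F Δt = 214 × 1.30×10^7 s = 2.79×10^9 J/m².
Required areal heat capacity C = Q / ΔT = 6.18×10^8 J/(m²·K).
Depth D = C / (ρ c_p) = 6.18×10^8 / (1020 × 4060) = 149 m.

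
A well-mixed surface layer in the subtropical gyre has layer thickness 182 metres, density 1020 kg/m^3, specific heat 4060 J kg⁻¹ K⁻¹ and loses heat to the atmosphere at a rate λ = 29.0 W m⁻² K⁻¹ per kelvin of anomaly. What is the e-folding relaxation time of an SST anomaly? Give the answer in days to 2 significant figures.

300 days

Areal heat capacity C = ρ c_p D = 1020 × 4060 × 182 = 7.54×10^8 J/(m^2 K).
Relaxation time τ = C / λ = 7.54×10^8 / 29.0 = 2.60×10^7 s.
In days: 2.60×10^7 s / (86400 s/day) = 301 days.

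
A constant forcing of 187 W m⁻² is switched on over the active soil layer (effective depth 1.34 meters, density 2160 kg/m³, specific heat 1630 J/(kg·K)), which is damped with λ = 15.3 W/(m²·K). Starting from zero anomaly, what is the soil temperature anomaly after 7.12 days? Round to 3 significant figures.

10.6 K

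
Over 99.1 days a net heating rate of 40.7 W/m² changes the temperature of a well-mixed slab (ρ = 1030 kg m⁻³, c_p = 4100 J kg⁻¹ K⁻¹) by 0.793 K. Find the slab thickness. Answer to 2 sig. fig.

Heat input Q = F Δt = 40.7 × 8.56×10^6 s = 3.48×10^8 J/m².
Required areal heat capacity C = Q / ΔT = 4.39×10^8 J/(m²·K).
Depth D = C / (ρ c_p) = 4.39×10^8 / (1030 × 4100) = 104 m.

100 m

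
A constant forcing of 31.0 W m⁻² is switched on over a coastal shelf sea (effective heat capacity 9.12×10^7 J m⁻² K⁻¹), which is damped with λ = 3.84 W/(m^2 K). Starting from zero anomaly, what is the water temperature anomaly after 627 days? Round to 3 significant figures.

7.25 K

Areal heat capacity C = 9.12×10^7 J m⁻² K⁻¹ (given).
τ = C / λ = 9.12×10^7 / 3.84 = 2.37×10^7 s.
Equilibrium anomaly ΔT_eq = F / λ = 31.0 / 3.84 = 8.07 K.
t = 627 days = 5.42×10^7 s, so t/τ = 2.28.
ΔT(t) = ΔT_eq (1 − e^(−t/τ)) = 8.07 × (1 − e^−2.28) = 7.25 K.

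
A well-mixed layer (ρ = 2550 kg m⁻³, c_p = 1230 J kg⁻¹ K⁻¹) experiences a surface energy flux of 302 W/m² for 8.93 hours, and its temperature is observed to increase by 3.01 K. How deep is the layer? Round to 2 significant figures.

Heat input Q = F Δt = 302 × 32100 s = 9.71×10^6 J/m².
Required areal heat capacity C = Q / ΔT = 3.23×10^6 J/(m²·K).
Depth D = C / (ρ c_p) = 3.23×10^6 / (2550 × 1230) = 1.03 m.

1.0 m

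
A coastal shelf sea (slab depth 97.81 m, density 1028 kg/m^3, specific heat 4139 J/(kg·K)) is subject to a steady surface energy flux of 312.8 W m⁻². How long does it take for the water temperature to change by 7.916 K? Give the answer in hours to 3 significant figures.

2930 hours

Areal heat capacity C = ρ c_p D = 1028 × 4139 × 97.81 = 4.16×10^8 J m⁻² K⁻¹.
Time required: Δt = C ΔT / F = 4.16×10^8 × 7.916 / 312.8 = 1.05×10^7 s.
In hours: 1.05×10^7 s / (3600 s/hour) = 2930 hours.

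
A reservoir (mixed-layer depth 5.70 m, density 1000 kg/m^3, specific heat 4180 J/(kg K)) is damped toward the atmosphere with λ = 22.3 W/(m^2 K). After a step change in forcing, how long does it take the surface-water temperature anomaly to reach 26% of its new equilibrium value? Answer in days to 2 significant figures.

3.7 days

Areal heat capacity C = ρ c_p D = 1000 × 4180 × 5.70 = 2.38×10^7 J/(m²·K).
τ = C / λ = 2.38×10^7 / 22.3 = 1.07×10^6 s.
Fraction reached: 1 − e^(−t/τ) = 0.26 ⇒ t = −τ ln(1 − 0.26) = τ × 0.301.
t = 3.22×10^5 s = 3.72 days.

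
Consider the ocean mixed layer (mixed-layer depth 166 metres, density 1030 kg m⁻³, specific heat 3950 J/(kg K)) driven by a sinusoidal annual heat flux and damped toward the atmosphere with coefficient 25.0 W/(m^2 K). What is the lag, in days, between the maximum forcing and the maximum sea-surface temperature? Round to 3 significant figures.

Areal heat capacity C = ρ c_p D = 1030 × 3950 × 166 = 6.75×10^8 J/(m²·K).
ω = 2π / 3.15×10^7 s = 1.99×10^-7 s⁻¹.
Phase lag φ = arctan(Cω/λ) = arctan(135/25.0) = 1.39 rad.
Time lag = φ / ω = 1.39 / 1.99×10^-7 = 6.96×10^6 s = 80.6 days.

80.6 days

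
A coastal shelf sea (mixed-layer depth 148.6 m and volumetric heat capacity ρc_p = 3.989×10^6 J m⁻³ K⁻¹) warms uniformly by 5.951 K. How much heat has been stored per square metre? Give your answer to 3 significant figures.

3.53×10^9

Areal heat capacity C = ρc_p × D = 3.989×10^6 × 148.6 = 5.93×10^8 J/(m²·K).
ΔQ = C ΔT = 5.93×10^8 × 5.951 = 3.53×10^9 J/m².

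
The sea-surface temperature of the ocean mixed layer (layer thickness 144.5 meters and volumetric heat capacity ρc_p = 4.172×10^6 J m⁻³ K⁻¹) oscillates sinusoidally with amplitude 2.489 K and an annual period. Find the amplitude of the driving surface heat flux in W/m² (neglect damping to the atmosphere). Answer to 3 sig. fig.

299

Areal heat capacity C = ρc_p × D = 4.172×10^6 × 144.5 = 6.03×10^8 J m⁻² K⁻¹.
ω = 2π / 3.15×10^7 s = 1.99×10^-7 s⁻¹.
Cω = 6.03×10^8 × 1.99×10^-7 = 120 W/(m²·K).
F₀ = A × Cω = 2.489 × 120 = 299 W/m².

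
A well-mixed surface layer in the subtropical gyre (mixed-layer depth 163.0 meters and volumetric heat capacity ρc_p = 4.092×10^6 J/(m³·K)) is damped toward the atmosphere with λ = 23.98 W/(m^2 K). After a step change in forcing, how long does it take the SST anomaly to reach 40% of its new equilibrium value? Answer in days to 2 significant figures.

160 days

Areal heat capacity C = ρc_p × D = 4.092×10^6 × 163.0 = 6.67×10^8 J m⁻² K⁻¹.
τ = C / λ = 6.67×10^8 / 23.98 = 2.78×10^7 s.
Fraction reached: 1 − e^(−t/τ) = 0.40 ⇒ t = −τ ln(1 − 0.40) = τ × 0.511.
t = 1.42×10^7 s = 164 days.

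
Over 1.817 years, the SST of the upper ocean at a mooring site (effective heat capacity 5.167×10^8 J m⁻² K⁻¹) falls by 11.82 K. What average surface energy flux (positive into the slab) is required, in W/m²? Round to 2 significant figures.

-110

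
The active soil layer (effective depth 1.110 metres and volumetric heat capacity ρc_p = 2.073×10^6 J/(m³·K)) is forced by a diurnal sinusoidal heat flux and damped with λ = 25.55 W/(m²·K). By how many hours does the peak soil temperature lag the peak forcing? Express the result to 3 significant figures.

5.42 hours

Areal heat capacity C = ρc_p × D = 2.073×10^6 × 1.110 = 2.30×10^6 J/(m^2 K).
ω = 2π / 86400 s = 7.27×10^-5 s⁻¹.
Phase lag φ = arctan(Cω/λ) = arctan(167/25.55) = 1.42 rad.
Time lag = φ / ω = 1.42 / 7.27×10^-5 = 19500 s = 5.42 hours.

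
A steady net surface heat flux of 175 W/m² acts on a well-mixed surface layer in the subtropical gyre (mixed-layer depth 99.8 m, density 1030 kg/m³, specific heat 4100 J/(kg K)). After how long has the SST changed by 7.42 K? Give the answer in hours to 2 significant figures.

5000 hours

Areal heat capacity C = ρ c_p D = 1030 × 4100 × 99.8 = 4.21×10^8 J/(m^2 K).
Time required: Δt = C ΔT / F = 4.21×10^8 × 7.42 / 175 = 1.79×10^7 s.
In hours: 1.79×10^7 s / (3600 s/hour) = 4960 hours.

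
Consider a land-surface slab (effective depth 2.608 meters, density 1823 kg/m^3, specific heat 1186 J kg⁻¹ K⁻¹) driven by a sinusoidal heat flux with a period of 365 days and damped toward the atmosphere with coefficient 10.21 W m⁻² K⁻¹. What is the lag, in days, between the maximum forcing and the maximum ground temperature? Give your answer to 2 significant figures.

Areal heat capacity C = ρ c_p D = 1823 × 1186 × 2.608 = 5.64×10^6 J/(m²·K).
ω = 2π / 3.15×10^7 s = 1.99×10^-7 s⁻¹.
Phase lag φ = arctan(Cω/λ) = arctan(1.12/10.21) = 0.110 rad.
Time lag = φ / ω = 0.110 / 1.99×10^-7 = 5.50×10^5 s = 6.37 days.

6.4 days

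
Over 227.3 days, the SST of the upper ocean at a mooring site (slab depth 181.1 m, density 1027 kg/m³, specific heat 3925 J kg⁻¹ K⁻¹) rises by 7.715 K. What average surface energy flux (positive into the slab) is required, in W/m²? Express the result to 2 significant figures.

290

Areal heat capacity C = ρ c_p D = 1027 × 3925 × 181.1 = 7.30×10^8 J m⁻² K⁻¹.
Required heat per unit area: Q = C ΔT = 7.30×10^8 × 7.715 = 5.63×10^9 J/m².
Flux F = Q / Δt = 5.63×10^9 / 1.96×10^7 s = 287 W/m².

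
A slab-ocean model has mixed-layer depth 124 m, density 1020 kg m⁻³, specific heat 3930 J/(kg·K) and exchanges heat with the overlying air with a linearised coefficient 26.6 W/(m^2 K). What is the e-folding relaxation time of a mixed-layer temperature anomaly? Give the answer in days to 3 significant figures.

Areal heat capacity C = ρ c_p D = 1020 × 3930 × 124 = 4.97×10^8 J m⁻² K⁻¹.
Relaxation time τ = C / λ = 4.97×10^8 / 26.6 = 1.87×10^7 s.
In days: 1.87×10^7 s / (86400 s/day) = 216 days.

216 days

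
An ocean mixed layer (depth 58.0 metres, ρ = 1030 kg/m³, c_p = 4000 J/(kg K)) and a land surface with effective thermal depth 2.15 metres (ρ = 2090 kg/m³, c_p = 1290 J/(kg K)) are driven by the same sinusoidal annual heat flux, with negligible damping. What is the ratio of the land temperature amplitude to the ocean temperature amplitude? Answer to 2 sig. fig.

C_ocean = 1030 × 4000 × 58.0 = 2.39×10^8 J/(m²·K).
C_land = 2090 × 1290 × 2.15 = 5.80×10^6 J/(m²·K).
Undamped amplitude ∝ 1/C, so A_land/A_ocean = C_ocean/C_land = 41.2.

41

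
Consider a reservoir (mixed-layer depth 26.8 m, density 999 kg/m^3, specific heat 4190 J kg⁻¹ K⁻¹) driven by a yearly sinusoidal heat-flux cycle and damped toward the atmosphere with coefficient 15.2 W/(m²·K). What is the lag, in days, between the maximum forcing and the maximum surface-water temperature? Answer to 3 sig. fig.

Areal heat capacity C = ρ c_p D = 999 × 4190 × 26.8 = 1.12×10^8 J m⁻² K⁻¹.
ω = 2π / 3.15×10^7 s = 1.99×10^-7 s⁻¹.
Phase lag φ = arctan(Cω/λ) = arctan(22.4/15.2) = 0.974 rad.
Time lag = φ / ω = 0.974 / 1.99×10^-7 = 4.89×10^6 s = 56.6 days.

56.6 days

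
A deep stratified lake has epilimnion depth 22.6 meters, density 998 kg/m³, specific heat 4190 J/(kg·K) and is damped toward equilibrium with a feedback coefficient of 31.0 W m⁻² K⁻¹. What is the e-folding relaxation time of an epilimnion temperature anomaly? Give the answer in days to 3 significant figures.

35.3 days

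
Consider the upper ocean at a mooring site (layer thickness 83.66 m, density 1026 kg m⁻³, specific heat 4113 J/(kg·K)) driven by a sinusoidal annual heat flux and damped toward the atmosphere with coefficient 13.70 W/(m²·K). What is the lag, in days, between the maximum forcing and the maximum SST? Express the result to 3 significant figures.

80.1 days

Areal heat capacity C = ρ c_p D = 1026 × 4113 × 83.66 = 3.53×10^8 J/(m²·K).
ω = 2π / 3.15×10^7 s = 1.99×10^-7 s⁻¹.
Phase lag φ = arctan(Cω/λ) = arctan(70.3/13.70) = 1.38 rad.
Time lag = φ / ω = 1.38 / 1.99×10^-7 = 6.92×10^6 s = 80.1 days.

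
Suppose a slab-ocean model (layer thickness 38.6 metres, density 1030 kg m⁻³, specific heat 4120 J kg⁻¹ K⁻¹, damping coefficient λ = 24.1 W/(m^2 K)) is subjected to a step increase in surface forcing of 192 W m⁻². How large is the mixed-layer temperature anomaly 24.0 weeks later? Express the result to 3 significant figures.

7.03 K

Areal heat capacity C = ρ c_p D = 1030 × 4120 × 38.6 = 1.64×10^8 J/(m^2 K).
τ = C / λ = 1.64×10^8 / 24.1 = 6.80×10^6 s.
Equilibrium anomaly ΔT_eq = F / λ = 192 / 24.1 = 7.97 K.
t = 24.0 weeks = 1.45×10^7 s, so t/τ = 2.14.
ΔT(t) = ΔT_eq (1 − e^(−t/τ)) = 7.97 × (1 − e^−2.14) = 7.03 K.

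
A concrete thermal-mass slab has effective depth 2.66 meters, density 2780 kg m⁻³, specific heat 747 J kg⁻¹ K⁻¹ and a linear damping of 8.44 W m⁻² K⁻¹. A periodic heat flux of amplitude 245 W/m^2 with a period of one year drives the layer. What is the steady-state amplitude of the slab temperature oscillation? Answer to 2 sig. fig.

29 K

Areal heat capacity C = ρ c_p D = 2780 × 747 × 2.66 = 5.52×10^6 J m⁻² K⁻¹.
Angular frequency ω = 2π / T = 2π / 3.15×10^7 s = 1.99×10^-7 s⁻¹.
√((Cω)² + λ²) = √((1.10)² + 8.44²) = 8.51 W/(m²·K).
Amplitude A = F₀ / √((Cω)²+λ²) = 245 / 8.51 = 28.8 K.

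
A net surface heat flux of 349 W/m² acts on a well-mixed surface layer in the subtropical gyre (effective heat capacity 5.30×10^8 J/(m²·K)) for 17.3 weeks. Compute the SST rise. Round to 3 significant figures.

Areal heat capacity C = 5.30×10^8 J/(m²·K) (given).
Net heat input Q = F Δt = 349 × (17.3 weeks × 6.048×10^5 s/week) = 3.65×10^9 J/m².
ΔT = Q / C = 3.65×10^9 / 5.30×10^8 = 6.89 K.

6.89 K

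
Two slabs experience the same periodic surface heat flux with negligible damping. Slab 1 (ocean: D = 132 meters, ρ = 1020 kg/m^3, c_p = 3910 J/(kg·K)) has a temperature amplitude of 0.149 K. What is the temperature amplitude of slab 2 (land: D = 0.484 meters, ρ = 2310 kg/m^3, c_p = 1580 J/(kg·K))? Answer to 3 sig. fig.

C_ocean = 5.26×10^8 J/(m²·K); C_land = 1.77×10^6 J/(m²·K).
A ∝ 1/C ⇒ A_land = A_ocean × C_ocean/C_land = 0.149 × 298 = 44.4 K.

44.4 K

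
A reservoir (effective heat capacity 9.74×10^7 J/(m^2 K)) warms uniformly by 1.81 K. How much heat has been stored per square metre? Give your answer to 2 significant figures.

1.8×10^8

Areal heat capacity C = 9.74×10^7 J/(m^2 K) (given).
ΔQ = C ΔT = 9.74×10^7 × 1.81 = 1.76×10^8 J/m².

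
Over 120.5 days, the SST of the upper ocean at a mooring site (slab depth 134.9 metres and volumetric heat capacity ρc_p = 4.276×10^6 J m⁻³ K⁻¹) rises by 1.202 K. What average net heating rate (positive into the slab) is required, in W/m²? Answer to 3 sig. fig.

66.6

Areal heat capacity C = ρc_p × D = 4.276×10^6 × 134.9 = 5.77×10^8 J m⁻² K⁻¹.
Required heat per unit area: Q = C ΔT = 5.77×10^8 × 1.202 = 6.93×10^8 J/m².
Flux F = Q / Δt = 6.93×10^8 / 1.04×10^7 s = 66.6 W/m².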